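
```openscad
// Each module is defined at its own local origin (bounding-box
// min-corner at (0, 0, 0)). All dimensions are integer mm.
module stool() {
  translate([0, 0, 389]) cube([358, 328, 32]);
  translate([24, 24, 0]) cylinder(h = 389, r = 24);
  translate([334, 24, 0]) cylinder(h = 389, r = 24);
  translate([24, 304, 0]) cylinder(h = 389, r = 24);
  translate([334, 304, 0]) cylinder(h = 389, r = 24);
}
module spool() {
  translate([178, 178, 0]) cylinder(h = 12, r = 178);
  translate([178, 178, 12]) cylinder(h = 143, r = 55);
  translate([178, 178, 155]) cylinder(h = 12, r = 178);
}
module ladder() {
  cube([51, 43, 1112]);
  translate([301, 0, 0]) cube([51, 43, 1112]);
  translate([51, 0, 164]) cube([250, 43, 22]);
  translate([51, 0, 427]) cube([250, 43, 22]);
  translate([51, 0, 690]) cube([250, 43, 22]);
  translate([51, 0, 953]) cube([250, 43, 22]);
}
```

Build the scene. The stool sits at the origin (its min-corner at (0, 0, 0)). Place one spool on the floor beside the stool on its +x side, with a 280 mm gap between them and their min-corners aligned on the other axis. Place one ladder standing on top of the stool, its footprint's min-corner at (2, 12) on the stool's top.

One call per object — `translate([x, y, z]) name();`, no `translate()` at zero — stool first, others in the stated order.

stool();
translate([638, 0, 0]) spool();
translate([2, 12, 421]) ladder();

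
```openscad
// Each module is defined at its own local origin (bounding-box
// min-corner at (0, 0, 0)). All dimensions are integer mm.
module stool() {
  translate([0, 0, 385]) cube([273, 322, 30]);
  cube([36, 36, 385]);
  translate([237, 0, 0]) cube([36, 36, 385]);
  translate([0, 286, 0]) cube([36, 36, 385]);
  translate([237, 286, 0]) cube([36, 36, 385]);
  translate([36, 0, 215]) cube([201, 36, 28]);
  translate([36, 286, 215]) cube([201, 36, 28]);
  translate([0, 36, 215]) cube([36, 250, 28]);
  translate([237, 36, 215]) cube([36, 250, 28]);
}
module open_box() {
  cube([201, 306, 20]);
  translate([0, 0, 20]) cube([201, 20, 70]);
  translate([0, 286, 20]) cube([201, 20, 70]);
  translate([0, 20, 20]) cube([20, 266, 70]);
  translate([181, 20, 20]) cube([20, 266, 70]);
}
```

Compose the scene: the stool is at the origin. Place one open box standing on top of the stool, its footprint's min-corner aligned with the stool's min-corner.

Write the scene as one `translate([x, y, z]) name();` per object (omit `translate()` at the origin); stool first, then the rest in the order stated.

stool();
translate([0, 0, 415]) open_box();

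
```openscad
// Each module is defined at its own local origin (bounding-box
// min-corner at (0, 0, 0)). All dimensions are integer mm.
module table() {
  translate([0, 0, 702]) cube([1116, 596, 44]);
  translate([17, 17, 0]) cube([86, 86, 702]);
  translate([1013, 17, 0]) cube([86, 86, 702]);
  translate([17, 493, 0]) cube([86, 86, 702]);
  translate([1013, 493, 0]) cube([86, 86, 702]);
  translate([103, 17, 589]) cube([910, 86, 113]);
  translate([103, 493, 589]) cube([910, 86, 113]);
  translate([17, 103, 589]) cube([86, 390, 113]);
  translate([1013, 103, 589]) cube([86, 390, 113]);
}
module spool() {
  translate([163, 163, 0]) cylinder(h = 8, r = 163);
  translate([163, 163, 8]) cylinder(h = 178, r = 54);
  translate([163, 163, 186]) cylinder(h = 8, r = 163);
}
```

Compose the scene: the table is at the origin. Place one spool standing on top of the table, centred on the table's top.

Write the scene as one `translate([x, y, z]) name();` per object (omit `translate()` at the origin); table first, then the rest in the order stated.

table();
translate([395, 135, 746]) spool();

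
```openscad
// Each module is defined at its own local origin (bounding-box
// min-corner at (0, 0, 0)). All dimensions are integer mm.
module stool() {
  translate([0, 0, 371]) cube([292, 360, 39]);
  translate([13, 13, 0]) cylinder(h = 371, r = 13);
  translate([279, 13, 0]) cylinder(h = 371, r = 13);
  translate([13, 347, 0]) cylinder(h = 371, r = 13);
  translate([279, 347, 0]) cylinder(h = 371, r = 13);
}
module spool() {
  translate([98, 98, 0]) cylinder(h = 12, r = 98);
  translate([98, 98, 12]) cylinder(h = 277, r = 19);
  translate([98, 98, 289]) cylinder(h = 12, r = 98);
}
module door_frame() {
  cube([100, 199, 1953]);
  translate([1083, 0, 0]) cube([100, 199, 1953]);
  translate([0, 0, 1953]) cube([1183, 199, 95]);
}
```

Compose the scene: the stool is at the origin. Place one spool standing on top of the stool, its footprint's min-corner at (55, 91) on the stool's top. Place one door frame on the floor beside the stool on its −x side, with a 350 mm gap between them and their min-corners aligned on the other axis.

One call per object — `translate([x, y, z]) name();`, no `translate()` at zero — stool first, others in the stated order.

stool();
translate([55, 91, 410]) spool();
translate([-1533, 0, 0]) door_frame();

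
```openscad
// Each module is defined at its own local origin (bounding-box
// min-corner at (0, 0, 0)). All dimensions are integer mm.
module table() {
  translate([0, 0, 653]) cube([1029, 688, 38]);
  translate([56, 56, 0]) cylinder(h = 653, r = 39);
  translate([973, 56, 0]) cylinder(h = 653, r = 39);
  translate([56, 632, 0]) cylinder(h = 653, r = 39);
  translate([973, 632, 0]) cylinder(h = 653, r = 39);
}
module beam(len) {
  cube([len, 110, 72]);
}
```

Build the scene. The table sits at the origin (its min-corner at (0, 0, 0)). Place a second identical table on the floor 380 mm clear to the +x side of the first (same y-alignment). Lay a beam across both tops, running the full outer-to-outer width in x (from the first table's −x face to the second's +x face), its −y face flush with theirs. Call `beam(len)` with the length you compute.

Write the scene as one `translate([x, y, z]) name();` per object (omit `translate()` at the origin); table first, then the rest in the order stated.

table();
translate([1409, 0, 0]) table();
translate([0, 0, 691]) beam(2438);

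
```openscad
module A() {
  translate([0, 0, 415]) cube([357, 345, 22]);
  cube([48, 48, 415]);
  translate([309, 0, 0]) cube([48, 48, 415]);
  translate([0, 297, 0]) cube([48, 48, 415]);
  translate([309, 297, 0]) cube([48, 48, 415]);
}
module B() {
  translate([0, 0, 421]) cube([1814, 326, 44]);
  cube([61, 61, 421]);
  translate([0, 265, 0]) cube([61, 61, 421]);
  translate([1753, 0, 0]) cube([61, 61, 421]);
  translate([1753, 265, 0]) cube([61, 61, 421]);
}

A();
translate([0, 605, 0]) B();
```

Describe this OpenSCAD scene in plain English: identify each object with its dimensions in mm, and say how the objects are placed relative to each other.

A is a simple wooden stool: a rectangular seat 357 mm (x) by 345 mm (y), 22 mm thick, top face at z = 437 mm, on four square legs, each 48×48 mm in cross-section. The legs rest on z = 0, each flush with a corner of the seat.

B is a long wooden bench with a 1814 mm (x) × 326 mm (y) seat, 44 mm thick, its top surface 465 mm above the floor. Four 61 mm square legs at the seat corners, flush with the edges, run from z = 0 to the seat underside.

The bench is on the floor beside the stool on its +y side.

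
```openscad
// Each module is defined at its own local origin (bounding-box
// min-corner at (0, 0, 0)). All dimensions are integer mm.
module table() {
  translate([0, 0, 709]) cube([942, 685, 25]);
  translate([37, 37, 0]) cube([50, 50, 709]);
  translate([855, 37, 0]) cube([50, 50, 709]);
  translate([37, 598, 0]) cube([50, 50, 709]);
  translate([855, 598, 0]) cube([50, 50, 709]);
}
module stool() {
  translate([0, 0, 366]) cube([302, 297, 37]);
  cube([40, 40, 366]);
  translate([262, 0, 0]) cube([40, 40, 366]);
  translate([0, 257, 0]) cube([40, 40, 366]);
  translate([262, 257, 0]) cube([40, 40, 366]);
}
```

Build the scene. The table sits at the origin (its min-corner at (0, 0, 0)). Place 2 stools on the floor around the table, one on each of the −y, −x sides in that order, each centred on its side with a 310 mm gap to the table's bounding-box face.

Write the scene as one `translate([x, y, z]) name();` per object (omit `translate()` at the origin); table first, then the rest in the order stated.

table();
translate([320, -607, 0]) stool();
translate([-612, 194, 0]) stool();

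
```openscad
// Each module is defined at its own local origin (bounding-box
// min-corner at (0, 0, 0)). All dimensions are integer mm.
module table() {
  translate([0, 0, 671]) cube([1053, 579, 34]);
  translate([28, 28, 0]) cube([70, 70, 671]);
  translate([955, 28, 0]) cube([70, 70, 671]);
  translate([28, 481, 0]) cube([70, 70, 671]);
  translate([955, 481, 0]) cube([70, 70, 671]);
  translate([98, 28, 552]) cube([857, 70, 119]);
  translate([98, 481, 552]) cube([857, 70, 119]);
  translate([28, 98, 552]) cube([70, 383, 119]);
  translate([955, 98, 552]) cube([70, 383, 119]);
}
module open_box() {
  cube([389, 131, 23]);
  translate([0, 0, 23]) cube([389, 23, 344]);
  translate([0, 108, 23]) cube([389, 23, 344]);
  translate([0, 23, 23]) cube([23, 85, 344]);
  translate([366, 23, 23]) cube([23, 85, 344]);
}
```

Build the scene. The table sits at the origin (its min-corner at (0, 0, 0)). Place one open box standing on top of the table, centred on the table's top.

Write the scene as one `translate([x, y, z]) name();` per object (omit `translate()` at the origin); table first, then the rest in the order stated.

table();
translate([332, 224, 705]) open_box();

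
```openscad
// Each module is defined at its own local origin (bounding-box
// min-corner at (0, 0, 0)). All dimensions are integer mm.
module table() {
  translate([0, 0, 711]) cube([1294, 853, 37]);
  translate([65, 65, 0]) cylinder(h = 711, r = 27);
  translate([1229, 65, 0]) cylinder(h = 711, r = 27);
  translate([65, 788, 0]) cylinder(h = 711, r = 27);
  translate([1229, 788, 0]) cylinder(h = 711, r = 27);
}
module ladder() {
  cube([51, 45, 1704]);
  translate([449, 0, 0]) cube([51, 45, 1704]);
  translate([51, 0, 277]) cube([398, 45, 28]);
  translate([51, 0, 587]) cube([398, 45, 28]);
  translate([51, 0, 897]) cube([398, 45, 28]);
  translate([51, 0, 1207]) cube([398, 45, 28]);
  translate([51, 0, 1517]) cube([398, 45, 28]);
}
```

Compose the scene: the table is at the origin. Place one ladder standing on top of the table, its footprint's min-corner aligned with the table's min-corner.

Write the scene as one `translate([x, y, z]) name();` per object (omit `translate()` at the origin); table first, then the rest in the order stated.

table();
translate([0, 0, 748]) ladder();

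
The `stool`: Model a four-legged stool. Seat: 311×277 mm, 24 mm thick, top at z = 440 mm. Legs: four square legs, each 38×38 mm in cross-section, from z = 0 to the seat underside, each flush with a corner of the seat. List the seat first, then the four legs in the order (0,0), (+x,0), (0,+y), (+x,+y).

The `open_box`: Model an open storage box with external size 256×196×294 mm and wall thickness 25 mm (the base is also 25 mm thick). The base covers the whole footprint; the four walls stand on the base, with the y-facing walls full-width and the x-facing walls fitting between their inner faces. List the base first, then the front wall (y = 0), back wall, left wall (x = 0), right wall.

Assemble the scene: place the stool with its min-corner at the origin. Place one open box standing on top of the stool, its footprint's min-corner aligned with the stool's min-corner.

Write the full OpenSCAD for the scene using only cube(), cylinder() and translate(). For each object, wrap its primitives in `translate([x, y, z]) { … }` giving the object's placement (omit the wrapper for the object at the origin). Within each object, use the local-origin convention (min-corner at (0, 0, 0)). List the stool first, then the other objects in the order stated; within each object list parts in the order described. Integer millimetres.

translate([0, 0, 416]) cube([311, 277, 24]);
cube([38, 38, 416]);
translate([273, 0, 0]) cube([38, 38, 416]);
translate([0, 239, 0]) cube([38, 38, 416]);
translate([273, 239, 0]) cube([38, 38, 416]);
translate([0, 0, 440]) {
  cube([256, 196, 25]);
  translate([0, 0, 25]) cube([256, 25, 269]);
  translate([0, 171, 25]) cube([256, 25, 269]);
  translate([0, 25, 25]) cube([25, 146, 269]);
  translate([231, 25, 25]) cube([25, 146, 269]);
}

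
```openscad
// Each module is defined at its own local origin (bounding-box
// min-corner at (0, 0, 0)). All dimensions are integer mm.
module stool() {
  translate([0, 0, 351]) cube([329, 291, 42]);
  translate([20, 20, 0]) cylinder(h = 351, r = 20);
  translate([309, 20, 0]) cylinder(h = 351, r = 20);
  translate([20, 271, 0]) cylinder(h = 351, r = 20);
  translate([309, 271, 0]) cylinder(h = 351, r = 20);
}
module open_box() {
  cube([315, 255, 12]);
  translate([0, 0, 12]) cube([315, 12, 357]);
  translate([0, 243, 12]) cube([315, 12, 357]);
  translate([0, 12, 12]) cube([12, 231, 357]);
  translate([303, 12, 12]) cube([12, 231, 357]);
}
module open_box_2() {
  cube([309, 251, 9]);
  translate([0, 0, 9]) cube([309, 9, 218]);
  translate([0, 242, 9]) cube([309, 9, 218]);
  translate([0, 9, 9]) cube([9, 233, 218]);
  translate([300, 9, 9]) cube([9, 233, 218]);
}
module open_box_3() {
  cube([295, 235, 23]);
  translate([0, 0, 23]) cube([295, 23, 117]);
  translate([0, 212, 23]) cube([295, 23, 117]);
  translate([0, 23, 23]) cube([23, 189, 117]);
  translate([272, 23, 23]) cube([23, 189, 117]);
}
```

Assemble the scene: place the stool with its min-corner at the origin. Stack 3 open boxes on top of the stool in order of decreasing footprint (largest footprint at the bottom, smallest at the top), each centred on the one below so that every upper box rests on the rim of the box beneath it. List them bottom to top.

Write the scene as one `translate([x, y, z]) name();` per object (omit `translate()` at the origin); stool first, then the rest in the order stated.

stool();
translate([7, 18, 393]) open_box();
translate([10, 20, 762]) open_box_2();
translate([17, 28, 989]) open_box_3();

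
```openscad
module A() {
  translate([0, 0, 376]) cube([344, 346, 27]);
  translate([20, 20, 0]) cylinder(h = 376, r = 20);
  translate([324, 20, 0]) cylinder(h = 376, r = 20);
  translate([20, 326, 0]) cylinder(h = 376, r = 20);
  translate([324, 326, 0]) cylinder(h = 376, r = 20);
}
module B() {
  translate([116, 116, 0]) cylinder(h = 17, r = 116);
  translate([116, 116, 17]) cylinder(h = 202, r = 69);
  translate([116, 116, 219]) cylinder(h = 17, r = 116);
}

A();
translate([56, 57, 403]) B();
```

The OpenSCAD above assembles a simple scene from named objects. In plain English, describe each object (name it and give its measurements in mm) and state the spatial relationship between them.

A is a four-legged stool. The seat is 344×346 mm, 27 mm thick, top at z = 403 mm. It stands on four round legs, each 40 mm in diameter, from z = 0 to the seat underside, each leg's axis is inset half a diameter from the nearest pair of seat edges (so the leg's bounding box is flush with the corner).

B is a spool: two coaxial disc flanges of radius 116 mm and thickness 17 mm, joined by a core cylinder of radius 69 mm and height 202 mm. The lower flange rests on z = 0 and the three cylinders share a vertical axis.

The spool is on top of the stool, centred.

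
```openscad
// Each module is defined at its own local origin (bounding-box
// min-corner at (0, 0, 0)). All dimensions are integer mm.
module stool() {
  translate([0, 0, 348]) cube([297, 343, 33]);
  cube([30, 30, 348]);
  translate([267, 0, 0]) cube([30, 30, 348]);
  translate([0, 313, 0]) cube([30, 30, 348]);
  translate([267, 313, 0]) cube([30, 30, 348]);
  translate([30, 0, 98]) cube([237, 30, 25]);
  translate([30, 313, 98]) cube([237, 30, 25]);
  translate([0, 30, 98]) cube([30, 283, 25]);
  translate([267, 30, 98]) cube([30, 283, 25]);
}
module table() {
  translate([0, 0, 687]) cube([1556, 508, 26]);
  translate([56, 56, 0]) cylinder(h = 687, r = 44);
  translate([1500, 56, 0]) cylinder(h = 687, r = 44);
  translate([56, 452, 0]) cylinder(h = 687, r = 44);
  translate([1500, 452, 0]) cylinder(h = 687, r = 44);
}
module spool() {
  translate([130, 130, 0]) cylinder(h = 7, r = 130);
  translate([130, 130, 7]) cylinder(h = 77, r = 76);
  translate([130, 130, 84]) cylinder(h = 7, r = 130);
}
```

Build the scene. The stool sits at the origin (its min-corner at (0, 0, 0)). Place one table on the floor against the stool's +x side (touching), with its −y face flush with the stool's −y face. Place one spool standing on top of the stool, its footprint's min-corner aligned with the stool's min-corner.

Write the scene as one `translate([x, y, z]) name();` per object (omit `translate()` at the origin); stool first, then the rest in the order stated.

stool();
translate([297, 0, 0]) table();
translate([0, 0, 381]) spool();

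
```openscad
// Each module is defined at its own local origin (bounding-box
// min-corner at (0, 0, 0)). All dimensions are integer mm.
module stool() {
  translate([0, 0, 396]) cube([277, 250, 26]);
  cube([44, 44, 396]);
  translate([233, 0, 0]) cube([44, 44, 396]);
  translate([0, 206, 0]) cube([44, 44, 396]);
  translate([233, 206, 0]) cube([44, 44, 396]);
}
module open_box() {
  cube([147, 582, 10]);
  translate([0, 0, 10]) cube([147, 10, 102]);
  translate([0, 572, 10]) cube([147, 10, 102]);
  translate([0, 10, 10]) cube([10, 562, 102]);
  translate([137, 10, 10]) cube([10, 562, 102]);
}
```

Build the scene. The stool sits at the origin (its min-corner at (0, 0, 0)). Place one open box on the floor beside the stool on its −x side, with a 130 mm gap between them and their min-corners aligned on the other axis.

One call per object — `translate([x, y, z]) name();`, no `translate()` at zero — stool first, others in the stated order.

stool();
translate([-277, 0, 0]) open_box();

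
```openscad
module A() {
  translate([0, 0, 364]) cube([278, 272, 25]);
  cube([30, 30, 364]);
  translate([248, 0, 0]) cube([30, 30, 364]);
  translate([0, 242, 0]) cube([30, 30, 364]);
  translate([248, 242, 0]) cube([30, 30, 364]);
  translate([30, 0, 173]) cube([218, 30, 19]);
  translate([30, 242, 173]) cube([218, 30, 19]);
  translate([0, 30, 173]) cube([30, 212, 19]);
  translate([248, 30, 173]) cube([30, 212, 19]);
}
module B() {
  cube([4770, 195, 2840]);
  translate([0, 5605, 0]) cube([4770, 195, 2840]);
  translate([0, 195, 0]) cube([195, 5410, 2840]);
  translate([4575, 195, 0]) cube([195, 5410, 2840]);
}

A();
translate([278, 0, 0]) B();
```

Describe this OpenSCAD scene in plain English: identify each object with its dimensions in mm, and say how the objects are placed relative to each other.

A is a four-legged stool. The seat is a 278×272×25 mm slab whose top surface is at z = 389 mm; four square legs, each 30×30 mm in cross-section, run from the floor (z = 0) to the underside of the seat, each flush with a corner of the seat. Four stretchers, 30 mm wide and 19 mm tall, connect adjacent legs with their undersides at z = 173 mm, each running between the inner faces of the legs it joins and aligned with the legs' outer faces on the other axis.

B is the wall frame of a small rectangular building: four walls, each 2840 mm tall and 195 mm thick, enclosing a footprint 4770 mm (x) by 5800 mm (y) outside-to-outside, with no floor or roof. The front and back walls (the −y and +y sides) span the full width; the two side walls fit between them.

The house frame is against the stool's +x side, with their −y faces flush.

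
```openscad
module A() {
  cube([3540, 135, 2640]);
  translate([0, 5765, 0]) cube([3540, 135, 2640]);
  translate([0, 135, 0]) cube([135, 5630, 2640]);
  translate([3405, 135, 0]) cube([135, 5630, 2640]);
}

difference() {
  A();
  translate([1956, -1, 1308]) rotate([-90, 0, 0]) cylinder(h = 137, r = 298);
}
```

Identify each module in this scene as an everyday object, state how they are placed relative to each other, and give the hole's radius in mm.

A is a house frame. The house frame has a circular hole through its front wall. The hole's radius is 298 mm.

The subtracted cylinder has r = 298 mm.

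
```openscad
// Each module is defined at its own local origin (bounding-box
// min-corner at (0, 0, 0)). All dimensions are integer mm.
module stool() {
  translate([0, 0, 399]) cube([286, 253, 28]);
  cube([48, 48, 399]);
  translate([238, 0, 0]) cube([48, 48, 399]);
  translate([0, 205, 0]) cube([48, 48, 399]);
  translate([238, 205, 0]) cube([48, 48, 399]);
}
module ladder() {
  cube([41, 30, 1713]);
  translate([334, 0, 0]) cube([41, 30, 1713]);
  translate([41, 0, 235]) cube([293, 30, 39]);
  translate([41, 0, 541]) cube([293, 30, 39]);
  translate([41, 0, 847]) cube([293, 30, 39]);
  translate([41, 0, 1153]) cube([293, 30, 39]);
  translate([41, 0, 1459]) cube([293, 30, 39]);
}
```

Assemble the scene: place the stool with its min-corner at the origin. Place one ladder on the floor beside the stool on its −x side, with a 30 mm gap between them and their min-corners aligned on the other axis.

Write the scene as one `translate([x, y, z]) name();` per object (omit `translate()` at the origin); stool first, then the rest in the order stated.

stool();
translate([-405, 0, 0]) ladder();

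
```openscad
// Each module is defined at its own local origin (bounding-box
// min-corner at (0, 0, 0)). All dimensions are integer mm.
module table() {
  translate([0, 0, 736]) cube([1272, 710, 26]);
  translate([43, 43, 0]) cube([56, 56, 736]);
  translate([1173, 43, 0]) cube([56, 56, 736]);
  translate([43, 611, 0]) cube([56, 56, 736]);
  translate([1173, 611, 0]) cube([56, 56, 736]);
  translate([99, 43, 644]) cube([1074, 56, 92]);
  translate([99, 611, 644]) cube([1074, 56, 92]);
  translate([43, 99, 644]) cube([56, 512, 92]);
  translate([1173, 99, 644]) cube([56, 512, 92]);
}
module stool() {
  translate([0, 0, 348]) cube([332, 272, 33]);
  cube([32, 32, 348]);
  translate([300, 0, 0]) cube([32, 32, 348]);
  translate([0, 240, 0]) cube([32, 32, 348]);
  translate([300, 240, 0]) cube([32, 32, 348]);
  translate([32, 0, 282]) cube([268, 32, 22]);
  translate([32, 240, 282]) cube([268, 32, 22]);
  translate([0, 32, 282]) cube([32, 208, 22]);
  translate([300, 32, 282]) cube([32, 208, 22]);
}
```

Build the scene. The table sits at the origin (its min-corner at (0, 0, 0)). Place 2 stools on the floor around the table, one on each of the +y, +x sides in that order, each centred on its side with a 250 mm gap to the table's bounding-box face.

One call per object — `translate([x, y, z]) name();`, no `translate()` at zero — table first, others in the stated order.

table();
translate([470, 960, 0]) stool();
translate([1522, 219, 0]) stool();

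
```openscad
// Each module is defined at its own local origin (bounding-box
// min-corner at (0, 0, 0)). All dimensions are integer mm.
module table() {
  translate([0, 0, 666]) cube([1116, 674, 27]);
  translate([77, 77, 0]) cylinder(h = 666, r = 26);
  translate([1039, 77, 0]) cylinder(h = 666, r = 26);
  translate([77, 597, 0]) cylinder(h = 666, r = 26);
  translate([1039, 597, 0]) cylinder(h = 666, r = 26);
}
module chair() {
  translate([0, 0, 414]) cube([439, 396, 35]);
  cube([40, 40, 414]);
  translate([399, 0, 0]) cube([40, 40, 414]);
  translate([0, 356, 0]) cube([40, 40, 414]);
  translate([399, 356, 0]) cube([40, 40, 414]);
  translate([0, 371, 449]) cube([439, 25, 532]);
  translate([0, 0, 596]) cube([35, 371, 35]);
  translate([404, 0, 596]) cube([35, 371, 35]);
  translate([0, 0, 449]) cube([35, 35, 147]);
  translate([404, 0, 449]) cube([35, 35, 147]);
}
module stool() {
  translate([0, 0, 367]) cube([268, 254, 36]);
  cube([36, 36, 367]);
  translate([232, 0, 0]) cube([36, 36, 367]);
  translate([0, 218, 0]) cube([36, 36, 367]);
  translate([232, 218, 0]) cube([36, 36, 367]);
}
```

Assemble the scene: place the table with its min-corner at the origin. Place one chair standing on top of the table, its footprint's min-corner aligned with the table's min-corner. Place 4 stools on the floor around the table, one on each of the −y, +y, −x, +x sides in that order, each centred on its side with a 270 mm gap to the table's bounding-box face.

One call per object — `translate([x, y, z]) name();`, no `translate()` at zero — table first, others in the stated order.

table();
translate([0, 0, 693]) chair();
translate([424, -524, 0]) stool();
translate([424, 944, 0]) stool();
translate([-538, 210, 0]) stool();
translate([1386, 210, 0]) stool();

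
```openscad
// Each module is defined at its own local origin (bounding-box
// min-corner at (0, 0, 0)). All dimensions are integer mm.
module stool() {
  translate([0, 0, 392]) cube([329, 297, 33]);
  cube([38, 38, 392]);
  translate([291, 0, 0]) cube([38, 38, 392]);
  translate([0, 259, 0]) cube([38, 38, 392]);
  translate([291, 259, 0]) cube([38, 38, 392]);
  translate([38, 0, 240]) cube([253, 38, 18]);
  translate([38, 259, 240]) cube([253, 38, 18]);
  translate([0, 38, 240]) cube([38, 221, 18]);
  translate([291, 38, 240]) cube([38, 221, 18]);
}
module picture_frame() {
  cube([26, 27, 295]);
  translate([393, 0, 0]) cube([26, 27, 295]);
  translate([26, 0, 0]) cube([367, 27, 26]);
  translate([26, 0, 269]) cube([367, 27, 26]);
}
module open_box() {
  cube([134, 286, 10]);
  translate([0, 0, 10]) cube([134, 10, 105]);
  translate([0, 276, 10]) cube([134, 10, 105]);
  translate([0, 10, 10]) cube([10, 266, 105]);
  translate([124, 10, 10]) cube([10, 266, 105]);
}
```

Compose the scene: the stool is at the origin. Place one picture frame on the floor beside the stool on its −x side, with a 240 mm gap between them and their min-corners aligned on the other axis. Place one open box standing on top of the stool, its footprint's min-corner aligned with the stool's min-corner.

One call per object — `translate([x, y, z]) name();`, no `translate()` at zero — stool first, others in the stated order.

stool();
translate([-659, 0, 0]) picture_frame();
translate([0, 0, 425]) open_box();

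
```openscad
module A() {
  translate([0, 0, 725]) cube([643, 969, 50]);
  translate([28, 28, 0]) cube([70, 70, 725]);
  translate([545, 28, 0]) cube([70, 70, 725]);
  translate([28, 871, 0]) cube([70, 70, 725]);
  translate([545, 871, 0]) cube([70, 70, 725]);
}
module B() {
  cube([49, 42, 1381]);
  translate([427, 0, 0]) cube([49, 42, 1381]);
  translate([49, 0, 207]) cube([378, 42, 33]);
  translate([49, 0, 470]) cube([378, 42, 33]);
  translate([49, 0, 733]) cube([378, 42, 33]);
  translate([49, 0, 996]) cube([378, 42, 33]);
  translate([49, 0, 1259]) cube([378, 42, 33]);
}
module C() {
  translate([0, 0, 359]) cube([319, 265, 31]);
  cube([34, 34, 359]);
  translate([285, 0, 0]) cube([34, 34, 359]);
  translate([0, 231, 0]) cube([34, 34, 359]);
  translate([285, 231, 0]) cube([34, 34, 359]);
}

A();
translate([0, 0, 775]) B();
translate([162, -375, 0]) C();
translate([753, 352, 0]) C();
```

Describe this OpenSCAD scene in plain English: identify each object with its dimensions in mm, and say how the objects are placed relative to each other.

A is a rectangular dining table. The top is 643×969×50 mm with its upper surface at z = 775 mm. It stands on four 70×70 mm square legs, each inset 28 mm from the nearest pair of top edges, running from the floor to the underside of the top.

B is a wooden ladder with two side rails of 49×42 mm section and 1381 mm height, set 476 mm apart overall. Between them run 5 rectangular rungs (42 mm deep, 33 mm thick), front faces flush with the rails' −y face. The bottom of the first rung is 207 mm above the floor and each subsequent rung is 263 mm higher than the one below.

C is a simple wooden stool: a rectangular seat 319 mm (x) by 265 mm (y), 31 mm thick, top face at z = 390 mm, on four square legs, each 34×34 mm in cross-section. The legs rest on z = 0, each flush with a corner of the seat.

The ladder is on top of the table. Two stools sit around the table at the −y, +x sides.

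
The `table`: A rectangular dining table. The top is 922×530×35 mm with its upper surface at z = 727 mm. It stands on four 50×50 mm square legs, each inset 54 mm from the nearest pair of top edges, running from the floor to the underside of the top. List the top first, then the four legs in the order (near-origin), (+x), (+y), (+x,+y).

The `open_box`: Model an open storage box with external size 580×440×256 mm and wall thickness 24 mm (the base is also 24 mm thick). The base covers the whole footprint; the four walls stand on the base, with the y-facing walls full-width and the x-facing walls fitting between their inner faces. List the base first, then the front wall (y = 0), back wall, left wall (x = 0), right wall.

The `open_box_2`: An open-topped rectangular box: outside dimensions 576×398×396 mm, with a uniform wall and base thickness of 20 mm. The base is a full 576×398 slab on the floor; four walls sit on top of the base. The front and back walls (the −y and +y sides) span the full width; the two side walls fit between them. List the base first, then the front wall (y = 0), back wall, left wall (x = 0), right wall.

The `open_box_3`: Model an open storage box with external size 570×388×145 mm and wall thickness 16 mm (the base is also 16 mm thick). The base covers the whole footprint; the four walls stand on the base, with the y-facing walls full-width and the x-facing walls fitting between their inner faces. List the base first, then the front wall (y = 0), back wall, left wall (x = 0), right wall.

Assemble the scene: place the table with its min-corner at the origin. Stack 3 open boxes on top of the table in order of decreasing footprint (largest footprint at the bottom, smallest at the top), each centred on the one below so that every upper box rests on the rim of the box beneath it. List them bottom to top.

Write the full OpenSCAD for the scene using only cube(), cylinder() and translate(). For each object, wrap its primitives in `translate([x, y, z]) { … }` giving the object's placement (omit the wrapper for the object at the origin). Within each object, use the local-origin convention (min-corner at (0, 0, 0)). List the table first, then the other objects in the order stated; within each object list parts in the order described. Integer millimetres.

translate([0, 0, 692]) cube([922, 530, 35]);
translate([54, 54, 0]) cube([50, 50, 692]);
translate([818, 54, 0]) cube([50, 50, 692]);
translate([54, 426, 0]) cube([50, 50, 692]);
translate([818, 426, 0]) cube([50, 50, 692]);
translate([171, 45, 727]) {
  cube([580, 440, 24]);
  translate([0, 0, 24]) cube([580, 24, 232]);
  translate([0, 416, 24]) cube([580, 24, 232]);
  translate([0, 24, 24]) cube([24, 392, 232]);
  translate([556, 24, 24]) cube([24, 392, 232]);
}
translate([173, 66, 983]) {
  cube([576, 398, 20]);
  translate([0, 0, 20]) cube([576, 20, 376]);
  translate([0, 378, 20]) cube([576, 20, 376]);
  translate([0, 20, 20]) cube([20, 358, 376]);
  translate([556, 20, 20]) cube([20, 358, 376]);
}
translate([176, 71, 1379]) {
  cube([570, 388, 16]);
  translate([0, 0, 16]) cube([570, 16, 129]);
  translate([0, 372, 16]) cube([570, 16, 129]);
  translate([0, 16, 16]) cube([16, 356, 129]);
  translate([554, 16, 16]) cube([16, 356, 129]);
}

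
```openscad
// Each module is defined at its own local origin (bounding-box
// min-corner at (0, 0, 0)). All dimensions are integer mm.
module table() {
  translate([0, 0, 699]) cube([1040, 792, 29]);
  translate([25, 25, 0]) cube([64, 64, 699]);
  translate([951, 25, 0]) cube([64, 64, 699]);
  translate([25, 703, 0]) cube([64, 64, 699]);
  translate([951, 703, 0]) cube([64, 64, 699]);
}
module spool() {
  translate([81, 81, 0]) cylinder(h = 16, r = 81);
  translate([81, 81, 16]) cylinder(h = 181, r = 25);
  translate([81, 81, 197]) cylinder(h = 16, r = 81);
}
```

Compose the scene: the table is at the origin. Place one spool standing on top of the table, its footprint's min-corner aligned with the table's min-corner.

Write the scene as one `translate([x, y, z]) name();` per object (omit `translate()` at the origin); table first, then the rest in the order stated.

table();
translate([0, 0, 728]) spool();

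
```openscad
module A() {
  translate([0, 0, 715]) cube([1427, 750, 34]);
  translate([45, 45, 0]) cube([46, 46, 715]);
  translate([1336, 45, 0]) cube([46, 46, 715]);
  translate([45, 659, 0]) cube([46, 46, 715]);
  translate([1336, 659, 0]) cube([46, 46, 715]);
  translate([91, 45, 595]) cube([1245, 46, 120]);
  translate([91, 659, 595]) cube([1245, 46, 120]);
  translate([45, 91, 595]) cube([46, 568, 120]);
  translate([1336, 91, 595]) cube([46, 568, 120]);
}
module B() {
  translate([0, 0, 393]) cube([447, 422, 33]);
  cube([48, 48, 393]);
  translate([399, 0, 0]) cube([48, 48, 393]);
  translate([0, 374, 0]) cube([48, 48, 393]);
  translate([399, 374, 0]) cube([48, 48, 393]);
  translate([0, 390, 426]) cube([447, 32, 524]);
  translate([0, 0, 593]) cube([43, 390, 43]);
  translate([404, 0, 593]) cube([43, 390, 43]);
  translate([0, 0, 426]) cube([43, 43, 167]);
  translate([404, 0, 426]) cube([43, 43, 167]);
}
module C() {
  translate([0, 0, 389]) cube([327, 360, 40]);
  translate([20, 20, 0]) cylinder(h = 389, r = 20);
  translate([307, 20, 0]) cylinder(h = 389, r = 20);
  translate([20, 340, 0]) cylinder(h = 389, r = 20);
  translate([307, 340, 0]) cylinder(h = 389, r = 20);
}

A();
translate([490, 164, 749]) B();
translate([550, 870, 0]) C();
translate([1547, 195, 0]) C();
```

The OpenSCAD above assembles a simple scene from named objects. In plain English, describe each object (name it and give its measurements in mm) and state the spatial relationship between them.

A is a table: top 1427 mm (x) × 750 mm (y), 34 mm thick, upper face at z = 749 mm, on four 46×46 mm square legs, each inset 45 mm from the nearest pair of top edges, running from z = 0 to the bottom of the top. Four apron rails, 46 mm thick and 120 mm tall, run between adjacent legs with their top edges flush with the underside of the top and their outer faces flush with the legs' outer faces.

B is a chair. The seat is a 447×422×33 mm slab with its top at z = 426 mm, on four 48×48 mm corner legs (flush with the seat edges, standing on z = 0). A flat backrest 32 mm thick, 524 mm tall, spans the full seat width and rises from the seat top along its +y edge, rear face flush with the rear of the seat. Two armrests of 43×43 mm section run along each side from the seat's front edge to the front of the backrest, top faces 210 mm above the seat top and outer faces flush with the seat's x-edges; a 43×43 mm post under the front of each armrest stands on the seat at the front corner.

C is a four-legged stool. The seat is 327×360 mm, 40 mm thick, top at z = 429 mm. It stands on four round legs, each 40 mm in diameter, from z = 0 to the seat underside, each leg's axis is inset half a diameter from the nearest pair of seat edges (so the leg's bounding box is flush with the corner).

The chair is on top of the table, centred. Two stools sit around the table at the +y, +x sides.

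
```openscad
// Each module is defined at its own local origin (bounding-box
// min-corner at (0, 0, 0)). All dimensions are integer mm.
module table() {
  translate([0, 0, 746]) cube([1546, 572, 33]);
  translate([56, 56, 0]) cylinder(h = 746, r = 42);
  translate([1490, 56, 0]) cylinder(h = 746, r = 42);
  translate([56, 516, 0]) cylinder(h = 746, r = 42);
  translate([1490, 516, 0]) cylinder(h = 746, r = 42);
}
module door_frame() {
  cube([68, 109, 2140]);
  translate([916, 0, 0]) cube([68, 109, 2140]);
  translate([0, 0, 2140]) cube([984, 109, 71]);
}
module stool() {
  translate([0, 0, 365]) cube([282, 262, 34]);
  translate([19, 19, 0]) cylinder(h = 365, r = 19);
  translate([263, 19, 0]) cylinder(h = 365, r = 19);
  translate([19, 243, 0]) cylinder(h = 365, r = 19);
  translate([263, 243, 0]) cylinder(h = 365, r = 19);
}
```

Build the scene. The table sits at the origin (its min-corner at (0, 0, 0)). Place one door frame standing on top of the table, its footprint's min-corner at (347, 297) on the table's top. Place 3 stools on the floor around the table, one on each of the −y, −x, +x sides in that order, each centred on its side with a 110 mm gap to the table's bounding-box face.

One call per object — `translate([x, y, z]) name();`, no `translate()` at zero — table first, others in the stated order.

table();
translate([347, 297, 779]) door_frame();
translate([632, -372, 0]) stool();
translate([-392, 155, 0]) stool();
translate([1656, 155, 0]) stool();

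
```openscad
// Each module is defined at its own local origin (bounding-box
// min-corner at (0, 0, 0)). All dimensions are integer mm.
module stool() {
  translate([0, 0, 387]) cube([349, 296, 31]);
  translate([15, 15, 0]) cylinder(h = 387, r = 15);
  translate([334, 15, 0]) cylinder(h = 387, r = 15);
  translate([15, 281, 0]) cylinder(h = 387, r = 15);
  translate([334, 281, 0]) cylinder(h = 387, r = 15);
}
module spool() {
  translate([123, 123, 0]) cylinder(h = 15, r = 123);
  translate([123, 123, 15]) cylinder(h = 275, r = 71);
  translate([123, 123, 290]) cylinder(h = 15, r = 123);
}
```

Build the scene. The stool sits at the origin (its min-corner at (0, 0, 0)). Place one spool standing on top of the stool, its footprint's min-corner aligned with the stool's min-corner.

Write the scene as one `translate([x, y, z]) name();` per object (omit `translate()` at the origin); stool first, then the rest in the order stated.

stool();
translate([0, 0, 418]) spool();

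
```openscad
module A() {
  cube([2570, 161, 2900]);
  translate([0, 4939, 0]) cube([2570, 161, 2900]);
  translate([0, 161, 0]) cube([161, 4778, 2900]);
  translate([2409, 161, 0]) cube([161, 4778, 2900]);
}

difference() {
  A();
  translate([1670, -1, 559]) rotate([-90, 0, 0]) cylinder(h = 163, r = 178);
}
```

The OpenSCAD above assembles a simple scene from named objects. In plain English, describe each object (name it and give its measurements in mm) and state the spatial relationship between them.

A is the wall frame of a small rectangular building: four walls, each 2900 mm tall and 161 mm thick, enclosing a footprint 2570 mm (x) by 5100 mm (y) outside-to-outside, with no floor or roof. The front and back walls (the −y and +y sides) span the full width; the two side walls fit between them.

The house frame has a circular hole of radius 178 mm through its front wall, centred at (x = 1670, z = 559).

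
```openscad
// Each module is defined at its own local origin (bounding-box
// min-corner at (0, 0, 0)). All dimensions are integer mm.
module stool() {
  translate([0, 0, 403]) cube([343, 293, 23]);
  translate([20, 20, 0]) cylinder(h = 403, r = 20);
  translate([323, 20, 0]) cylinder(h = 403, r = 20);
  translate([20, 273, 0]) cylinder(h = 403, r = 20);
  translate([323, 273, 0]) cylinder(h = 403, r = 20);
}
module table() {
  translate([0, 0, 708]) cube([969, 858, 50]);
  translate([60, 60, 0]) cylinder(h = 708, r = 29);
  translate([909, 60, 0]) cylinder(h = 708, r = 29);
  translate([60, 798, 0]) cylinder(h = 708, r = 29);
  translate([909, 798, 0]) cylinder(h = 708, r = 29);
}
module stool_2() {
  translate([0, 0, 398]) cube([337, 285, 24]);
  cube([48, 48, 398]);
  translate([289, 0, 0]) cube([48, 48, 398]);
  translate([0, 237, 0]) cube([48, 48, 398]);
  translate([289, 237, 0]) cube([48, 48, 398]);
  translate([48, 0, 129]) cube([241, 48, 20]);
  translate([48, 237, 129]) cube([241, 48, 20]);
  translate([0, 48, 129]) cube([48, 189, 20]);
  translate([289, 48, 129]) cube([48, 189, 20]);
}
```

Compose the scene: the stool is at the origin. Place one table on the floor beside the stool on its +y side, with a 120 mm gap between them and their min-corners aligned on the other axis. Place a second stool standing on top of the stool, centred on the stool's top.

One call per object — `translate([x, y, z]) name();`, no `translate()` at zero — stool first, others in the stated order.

stool();
translate([0, 413, 0]) table();
translate([3, 4, 426]) stool_2();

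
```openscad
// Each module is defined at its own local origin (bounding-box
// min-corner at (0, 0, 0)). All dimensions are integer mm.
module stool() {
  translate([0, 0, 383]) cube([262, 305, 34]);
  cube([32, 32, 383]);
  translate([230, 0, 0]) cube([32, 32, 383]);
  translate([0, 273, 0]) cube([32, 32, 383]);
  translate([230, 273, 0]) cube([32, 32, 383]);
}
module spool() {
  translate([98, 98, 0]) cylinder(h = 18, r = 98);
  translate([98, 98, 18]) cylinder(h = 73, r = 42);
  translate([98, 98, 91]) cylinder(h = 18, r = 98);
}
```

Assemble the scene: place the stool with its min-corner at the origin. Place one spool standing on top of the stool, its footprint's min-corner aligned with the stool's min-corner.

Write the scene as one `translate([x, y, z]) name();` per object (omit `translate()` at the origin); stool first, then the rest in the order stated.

stool();
translate([0, 0, 417]) spool();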